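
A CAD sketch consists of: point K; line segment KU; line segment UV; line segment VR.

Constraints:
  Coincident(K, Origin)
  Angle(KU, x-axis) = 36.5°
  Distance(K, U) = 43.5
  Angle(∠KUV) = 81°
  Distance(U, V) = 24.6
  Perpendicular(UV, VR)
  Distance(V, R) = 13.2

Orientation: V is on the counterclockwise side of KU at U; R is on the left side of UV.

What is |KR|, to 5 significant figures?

34.678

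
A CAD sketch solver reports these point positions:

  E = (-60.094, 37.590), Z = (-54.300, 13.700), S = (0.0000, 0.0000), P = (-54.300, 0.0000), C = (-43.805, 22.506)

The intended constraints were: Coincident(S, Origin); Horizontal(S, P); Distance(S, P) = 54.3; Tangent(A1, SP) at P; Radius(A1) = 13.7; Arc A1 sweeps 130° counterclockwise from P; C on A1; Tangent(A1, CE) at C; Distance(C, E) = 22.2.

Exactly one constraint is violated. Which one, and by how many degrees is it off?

Tangent(A1, CE) at C — off by 7.20°.

S = (0.00, 0.00) ✓; S.y = 0.00, P.y = 0.00 ✓; |SP| = 54.30 ✓; ∠(ZP, PS) = 90.00° ✓; |ZP| = 13.70 ✓; bearing(Z→C) − bearing(Z→P) = 130.0° ✓; |ZC| = 13.70 ✓; ∠(ZC, CE) = 82.80° ✗; |CE| = 22.20 ✓.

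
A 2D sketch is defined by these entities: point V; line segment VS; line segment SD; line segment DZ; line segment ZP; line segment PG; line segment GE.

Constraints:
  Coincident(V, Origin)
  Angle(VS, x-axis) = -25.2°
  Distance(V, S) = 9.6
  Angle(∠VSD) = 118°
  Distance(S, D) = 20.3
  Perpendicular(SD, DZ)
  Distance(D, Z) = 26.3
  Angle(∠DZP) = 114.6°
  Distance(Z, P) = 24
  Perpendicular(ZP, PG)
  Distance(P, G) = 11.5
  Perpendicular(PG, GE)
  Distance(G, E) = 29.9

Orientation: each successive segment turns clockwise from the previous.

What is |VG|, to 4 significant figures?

17.45

V is at the origin; VS runs at -25.2° with length 9.6, so S = (8.686, -4.087). ∠VSD = 118.0° gives SD at -87.20° from the x-axis; with |SD| = 20.3, D = (9.678, -24.36). SD ⟂ DZ, so DZ runs at -177.2°; with |DZ| = 26.3, Z = (-16.59, -25.65). ∠DZP = 114.6° gives ZP at 117.4° from the x-axis; with |ZP| = 24.0, P = (-27.64, -4.340). ZP is perpendicular to PG, so PG runs at 27.40°; with |PG| = 11.5, G = (-17.43, 0.9519). Then |VG| = |G − V| = 17.45.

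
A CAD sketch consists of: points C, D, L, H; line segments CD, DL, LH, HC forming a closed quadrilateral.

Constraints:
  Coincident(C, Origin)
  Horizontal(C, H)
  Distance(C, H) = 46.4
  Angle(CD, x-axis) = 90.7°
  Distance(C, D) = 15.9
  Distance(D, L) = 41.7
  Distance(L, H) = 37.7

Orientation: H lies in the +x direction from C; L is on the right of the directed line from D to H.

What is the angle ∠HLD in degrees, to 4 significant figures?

76.46°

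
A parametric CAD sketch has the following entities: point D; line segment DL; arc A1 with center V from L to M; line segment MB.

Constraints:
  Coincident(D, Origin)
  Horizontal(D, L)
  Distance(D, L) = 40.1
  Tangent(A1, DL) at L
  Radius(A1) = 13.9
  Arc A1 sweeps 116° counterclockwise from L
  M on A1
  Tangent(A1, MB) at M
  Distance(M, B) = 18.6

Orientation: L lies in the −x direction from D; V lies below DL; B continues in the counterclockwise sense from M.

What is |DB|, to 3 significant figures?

57.6

On A1, L sits at bearing 90° from V; a 116° counterclockwise sweep puts M at bearing 206°, so M = V + 13.9·(cos 206°, sin 206°) = (-52.6, -20.0). Tangency of A1 to MB means the radius VM is perpendicular to MB, so MB runs along (−sin 206°, cos 206°); with |MB| = 18.6, B = (-44.4, -36.7). Then |DB| = |B − D| = 57.6.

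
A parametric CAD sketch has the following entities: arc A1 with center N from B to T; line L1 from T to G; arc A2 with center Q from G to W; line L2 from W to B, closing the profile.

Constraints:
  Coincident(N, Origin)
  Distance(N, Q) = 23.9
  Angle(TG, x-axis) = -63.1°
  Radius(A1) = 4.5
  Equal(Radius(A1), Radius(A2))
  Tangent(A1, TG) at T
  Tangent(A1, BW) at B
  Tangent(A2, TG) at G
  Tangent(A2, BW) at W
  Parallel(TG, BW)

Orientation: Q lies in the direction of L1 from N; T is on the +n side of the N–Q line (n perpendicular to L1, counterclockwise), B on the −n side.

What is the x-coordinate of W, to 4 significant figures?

6.800

The slot axis is L1's direction at -63.1°, so u = (cos -63.1°, sin -63.1°) = (0.4524, -0.8918) and n = (−sin -63.1°, cos -63.1°) = (0.8918, 0.4524). N is at the origin and Q lies 23.9 along u from N, so Q = 23.9·u = (10.81, -21.31). Tangency of A1 to both parallel lines with radius 4.5 puts T and B at N ± 4.5·n: T = (4.013, 2.036), B = (-4.013, -2.036). Equal radii place G and W the same way about Q: G = Q + 4.5·n = (14.83, -19.28), W = Q − 4.5·n = (6.800, -23.35). So W.x = 6.800.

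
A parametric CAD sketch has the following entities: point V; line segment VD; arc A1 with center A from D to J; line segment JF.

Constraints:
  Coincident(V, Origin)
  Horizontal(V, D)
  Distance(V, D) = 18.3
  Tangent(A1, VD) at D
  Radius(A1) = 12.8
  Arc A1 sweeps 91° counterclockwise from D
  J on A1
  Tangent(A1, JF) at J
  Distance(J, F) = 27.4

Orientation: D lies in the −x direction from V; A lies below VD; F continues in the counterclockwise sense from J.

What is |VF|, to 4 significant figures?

50.71

V is at the origin; VD is horizontal with |VD| = 18.3 and D on the −x side, so D = (-18.30, 0.000). A1 meets VD tangentially, so AD is at right angles to VD, so A = D + (0, -12.8) = (-18.30, -12.80). On A1, D sits at bearing 90° from A; a 91° counterclockwise sweep puts J at bearing 181°, so J = A + 12.8·(cos 181°, sin 181°) = (-31.10, -13.02). The tangent condition forces AJ to be normal to JF, so JF runs along (−sin 181°, cos 181°); with |JF| = 27.4, F = (-30.62, -40.42). Then |VF| = |F − V| = 50.71.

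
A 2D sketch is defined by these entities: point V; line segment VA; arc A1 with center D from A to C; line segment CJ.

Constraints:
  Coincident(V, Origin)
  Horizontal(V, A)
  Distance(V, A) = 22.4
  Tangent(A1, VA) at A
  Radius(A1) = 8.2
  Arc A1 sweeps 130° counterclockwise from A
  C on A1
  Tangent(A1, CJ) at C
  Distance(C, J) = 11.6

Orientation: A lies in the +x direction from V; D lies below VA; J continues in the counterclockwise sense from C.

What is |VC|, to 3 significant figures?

21.0

V is at the origin; V and A share the same y with |VA| = 22.4 and A on the +x side, so A = (22.4, 0.00). A1 meets VA tangentially, so DA is at right angles to VA, so D = A + (0, -8.2) = (22.4, -8.20). On A1, A sits at bearing 90° from D; a 130° counterclockwise sweep puts C at bearing 220°, so C = D + 8.2·(cos 220°, sin 220°) = (16.1, -13.5). Then |VC| = |C − V| = 21.0.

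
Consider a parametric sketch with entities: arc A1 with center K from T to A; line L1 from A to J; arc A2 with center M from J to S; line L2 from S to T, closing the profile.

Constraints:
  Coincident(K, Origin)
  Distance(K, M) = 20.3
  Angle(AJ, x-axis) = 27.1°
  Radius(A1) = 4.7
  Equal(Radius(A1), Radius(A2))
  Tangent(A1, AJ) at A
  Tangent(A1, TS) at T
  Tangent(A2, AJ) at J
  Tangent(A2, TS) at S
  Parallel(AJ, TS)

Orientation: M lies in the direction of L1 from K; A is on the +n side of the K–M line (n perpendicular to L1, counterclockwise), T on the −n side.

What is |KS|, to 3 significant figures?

20.8

The slot axis is L1's direction at 27.1°, so u = (cos 27.1°, sin 27.1°) = (0.890, 0.456) and n = (−sin 27.1°, cos 27.1°) = (-0.456, 0.890). K is at the origin and M lies 20.3 along u from K, so M = 20.3·u = (18.1, 9.25). Tangency of A1 to both parallel lines with radius 4.7 puts A and T at K ± 4.7·n: A = (-2.14, 4.18), T = (2.14, -4.18). Equal radii place J and S the same way about M: J = M + 4.7·n = (15.9, 13.4), S = M − 4.7·n = (20.2, 5.06). Then |KS| = |S − K| = 20.8.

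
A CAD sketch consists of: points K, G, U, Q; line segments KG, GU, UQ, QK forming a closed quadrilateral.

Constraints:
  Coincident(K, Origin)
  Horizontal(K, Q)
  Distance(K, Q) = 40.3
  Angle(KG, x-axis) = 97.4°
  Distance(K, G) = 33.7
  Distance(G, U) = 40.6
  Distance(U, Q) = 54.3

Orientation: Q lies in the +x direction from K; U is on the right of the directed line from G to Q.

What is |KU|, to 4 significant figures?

14.96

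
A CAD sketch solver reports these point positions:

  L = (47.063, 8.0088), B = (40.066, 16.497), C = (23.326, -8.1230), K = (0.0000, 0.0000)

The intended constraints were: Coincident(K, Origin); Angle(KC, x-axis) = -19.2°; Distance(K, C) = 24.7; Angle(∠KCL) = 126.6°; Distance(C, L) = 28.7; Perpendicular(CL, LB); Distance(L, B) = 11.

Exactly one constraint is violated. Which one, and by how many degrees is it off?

Perpendicular(CL, LB) — off by 5.30°.

K = (0.00, 0.00) ✓; KC at -19.20° ✓; |KC| = 24.70 ✓; ∠KCL = 126.6° ✓; |CL| = 28.70 ✓; ∠(CL, LB) = 95.30° ✗; |LB| = 11.00 ✓.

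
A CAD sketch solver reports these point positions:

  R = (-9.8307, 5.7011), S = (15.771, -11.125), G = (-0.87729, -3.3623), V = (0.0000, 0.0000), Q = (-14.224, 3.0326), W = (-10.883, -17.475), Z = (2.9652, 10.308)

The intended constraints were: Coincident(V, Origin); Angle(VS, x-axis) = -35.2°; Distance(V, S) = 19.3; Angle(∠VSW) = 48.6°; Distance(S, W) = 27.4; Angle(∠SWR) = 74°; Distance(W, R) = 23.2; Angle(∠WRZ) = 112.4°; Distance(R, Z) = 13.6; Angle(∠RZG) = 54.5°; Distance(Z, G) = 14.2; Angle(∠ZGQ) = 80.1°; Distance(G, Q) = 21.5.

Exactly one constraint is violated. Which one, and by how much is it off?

Distance(G, Q) = 21.5 — off by 6.70.

V = (0.00, 0.00) ✓; VS at -35.20° ✓; |VS| = 19.30 ✓; ∠VSW = 48.60° ✓; |SW| = 27.40 ✓; ∠SWR = 74.00° ✓; |WR| = 23.20 ✓; ∠WRZ = 112.4° ✓; |RZ| = 13.60 ✓; ∠RZG = 54.50° ✓; |ZG| = 14.20 ✓; ∠ZGQ = 80.10° ✓; |GQ| = 14.80 ✗.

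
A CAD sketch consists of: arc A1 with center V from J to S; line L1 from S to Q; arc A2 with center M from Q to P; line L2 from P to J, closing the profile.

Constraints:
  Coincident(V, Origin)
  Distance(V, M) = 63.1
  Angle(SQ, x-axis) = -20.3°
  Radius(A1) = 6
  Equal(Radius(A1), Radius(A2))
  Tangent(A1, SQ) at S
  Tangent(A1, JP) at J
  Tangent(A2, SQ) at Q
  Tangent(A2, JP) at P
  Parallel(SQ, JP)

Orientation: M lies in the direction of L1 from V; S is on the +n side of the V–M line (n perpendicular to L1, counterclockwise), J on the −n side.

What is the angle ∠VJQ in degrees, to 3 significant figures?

79.2°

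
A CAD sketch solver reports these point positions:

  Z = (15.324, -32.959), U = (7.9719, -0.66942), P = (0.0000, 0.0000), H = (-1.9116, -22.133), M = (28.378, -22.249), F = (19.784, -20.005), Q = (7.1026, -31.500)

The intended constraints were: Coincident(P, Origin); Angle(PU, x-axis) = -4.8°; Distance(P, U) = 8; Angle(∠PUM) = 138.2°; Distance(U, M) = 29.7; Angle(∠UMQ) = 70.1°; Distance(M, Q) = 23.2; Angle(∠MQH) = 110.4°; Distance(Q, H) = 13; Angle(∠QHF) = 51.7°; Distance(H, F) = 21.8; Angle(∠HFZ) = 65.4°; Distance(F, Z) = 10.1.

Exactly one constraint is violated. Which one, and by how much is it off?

Distance(F, Z) = 10.1 — off by 3.60.

P = (0.00, 0.00) ✓; PU at -4.800° ✓; |PU| = 8.000 ✓; ∠PUM = 138.2° ✓; |UM| = 29.70 ✓; ∠UMQ = 70.10° ✓; |MQ| = 23.20 ✓; ∠MQH = 110.4° ✓; |QH| = 13.00 ✓; ∠QHF = 51.70° ✓; |HF| = 21.80 ✓; ∠HFZ = 65.40° ✓; |FZ| = 13.70 ✗.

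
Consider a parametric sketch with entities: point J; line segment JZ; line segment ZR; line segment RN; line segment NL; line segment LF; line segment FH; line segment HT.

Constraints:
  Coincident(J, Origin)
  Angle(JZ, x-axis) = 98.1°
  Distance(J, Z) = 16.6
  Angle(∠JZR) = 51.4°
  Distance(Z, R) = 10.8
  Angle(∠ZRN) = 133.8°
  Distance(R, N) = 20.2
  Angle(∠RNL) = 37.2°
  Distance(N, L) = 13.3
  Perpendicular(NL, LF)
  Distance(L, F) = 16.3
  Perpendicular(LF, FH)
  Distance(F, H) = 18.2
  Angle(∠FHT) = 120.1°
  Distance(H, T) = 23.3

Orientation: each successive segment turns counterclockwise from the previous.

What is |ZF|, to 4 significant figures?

14.64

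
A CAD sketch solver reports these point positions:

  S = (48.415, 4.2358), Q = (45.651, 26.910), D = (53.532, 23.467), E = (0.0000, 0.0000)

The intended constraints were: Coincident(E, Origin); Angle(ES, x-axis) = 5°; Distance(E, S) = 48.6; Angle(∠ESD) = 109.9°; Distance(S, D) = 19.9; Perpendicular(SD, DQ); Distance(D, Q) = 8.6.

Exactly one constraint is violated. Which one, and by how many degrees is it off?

Perpendicular(SD, DQ) — off by 8.70°.

E = (0.00, 0.00) ✓; ES at 5.000° ✓; |ES| = 48.60 ✓; ∠ESD = 109.9° ✓; |SD| = 19.90 ✓; ∠(SD, DQ) = 81.30° ✗; |DQ| = 8.600 ✓.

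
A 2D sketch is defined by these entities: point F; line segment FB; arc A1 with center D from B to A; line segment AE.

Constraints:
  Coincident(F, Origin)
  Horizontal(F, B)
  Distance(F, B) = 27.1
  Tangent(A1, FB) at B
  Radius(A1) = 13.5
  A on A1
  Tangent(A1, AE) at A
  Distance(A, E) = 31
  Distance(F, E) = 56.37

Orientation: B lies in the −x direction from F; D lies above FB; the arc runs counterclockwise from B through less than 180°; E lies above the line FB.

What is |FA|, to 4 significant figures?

25.48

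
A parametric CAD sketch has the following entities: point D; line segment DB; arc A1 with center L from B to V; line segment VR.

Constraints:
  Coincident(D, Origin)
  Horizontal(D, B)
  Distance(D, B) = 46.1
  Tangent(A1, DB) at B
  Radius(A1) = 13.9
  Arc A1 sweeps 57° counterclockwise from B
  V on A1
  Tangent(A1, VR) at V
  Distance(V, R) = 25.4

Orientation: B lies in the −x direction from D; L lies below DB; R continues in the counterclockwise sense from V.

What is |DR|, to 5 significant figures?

76.739

D is at the origin; DB is horizontal with |DB| = 46.1 and B on the −x side, so B = (-46.100, 0.0000). A1 meets DB tangentially, so LB is at right angles to DB, so L = B + (0, -13.9) = (-46.100, -13.900). On A1, B sits at bearing 90° from L; a 57° counterclockwise sweep puts V at bearing 147°, so V = L + 13.9·(cos 147°, sin 147°) = (-57.758, -6.3295). Since A1 is tangent to VR there, LV ⟂ VR, so VR runs along (−sin 147°, cos 147°); with |VR| = 25.4, R = (-71.591, -27.632). Then |DR| = |R − D| = 76.739.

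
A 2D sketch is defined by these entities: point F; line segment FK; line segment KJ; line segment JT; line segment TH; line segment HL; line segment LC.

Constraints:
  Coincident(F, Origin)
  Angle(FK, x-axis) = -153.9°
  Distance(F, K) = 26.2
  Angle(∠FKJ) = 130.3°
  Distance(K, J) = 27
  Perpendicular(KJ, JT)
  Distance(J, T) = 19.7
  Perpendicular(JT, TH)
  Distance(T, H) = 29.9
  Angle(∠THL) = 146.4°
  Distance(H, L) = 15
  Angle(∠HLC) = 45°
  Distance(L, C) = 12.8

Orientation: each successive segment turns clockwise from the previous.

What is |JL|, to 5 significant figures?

43.900

The perpendicularity gives TH at right angles to JT, so TH runs at -23.600°; with |TH| = 29.9, H = (-12.984, 5.3649). ∠THL = 146.4° gives HL at -57.200° from the x-axis; with |HL| = 15.0, L = (-4.8584, -7.2436). Then |JL| = |L − J| = 43.900.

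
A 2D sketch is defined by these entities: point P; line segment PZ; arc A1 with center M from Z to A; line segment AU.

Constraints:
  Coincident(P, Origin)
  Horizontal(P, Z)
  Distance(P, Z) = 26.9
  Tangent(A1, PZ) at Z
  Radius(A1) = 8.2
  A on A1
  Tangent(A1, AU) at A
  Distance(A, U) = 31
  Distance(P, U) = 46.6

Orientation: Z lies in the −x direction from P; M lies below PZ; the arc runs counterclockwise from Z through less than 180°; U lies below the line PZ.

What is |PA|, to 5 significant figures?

36.310

Checks: ∠(MZ, ZP) = 90.00° ✓; |MZ| = 8.200 ✓; |MA| = 8.200 ✓; ∠(MA, AU) = 90.00° ✓; |AU| = 31.00 ✓; |PU| = 46.60 ✓.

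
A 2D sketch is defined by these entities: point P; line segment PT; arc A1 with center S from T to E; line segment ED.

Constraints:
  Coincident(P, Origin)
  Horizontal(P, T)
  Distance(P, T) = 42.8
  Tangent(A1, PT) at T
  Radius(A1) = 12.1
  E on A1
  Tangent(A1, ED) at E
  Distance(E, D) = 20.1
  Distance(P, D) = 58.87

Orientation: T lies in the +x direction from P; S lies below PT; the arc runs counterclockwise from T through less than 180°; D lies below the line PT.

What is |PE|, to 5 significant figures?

39.369

P is at the origin; PT is horizontal with |PT| = 42.8 and T on the +x side, so T = (42.800, 0.0000). The tangent condition forces ST to be normal to PT, so S = T + (0, -12.1) = (42.800, -12.100). Since SE ⟂ ED (tangency), |SD| = √(12.1² + 20.1²) = 23.461 regardless of where E sits on A1. So D lies on both circle(P, 58.87) and circle(S, 23.461); the below-PT intersection is D = (47.233, -35.138). E is the foot of the tangent from D: E = (33.799, -20.187).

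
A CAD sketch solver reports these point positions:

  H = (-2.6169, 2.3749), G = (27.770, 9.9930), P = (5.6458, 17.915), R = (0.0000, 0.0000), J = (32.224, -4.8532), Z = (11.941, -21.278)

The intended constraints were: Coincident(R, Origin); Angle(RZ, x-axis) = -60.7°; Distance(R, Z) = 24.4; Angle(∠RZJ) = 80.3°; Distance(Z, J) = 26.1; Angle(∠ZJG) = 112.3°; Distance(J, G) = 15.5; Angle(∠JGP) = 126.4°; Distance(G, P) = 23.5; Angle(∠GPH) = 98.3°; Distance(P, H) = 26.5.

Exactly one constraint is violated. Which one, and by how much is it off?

Distance(P, H) = 26.5 — off by 8.90.

R = (0.00, 0.00) ✓; RZ at -60.70° ✓; |RZ| = 24.40 ✓; ∠RZJ = 80.30° ✓; |ZJ| = 26.10 ✓; ∠ZJG = 112.3° ✓; |JG| = 15.50 ✓; ∠JGP = 126.4° ✓; |GP| = 23.50 ✓; ∠GPH = 98.30° ✓; |PH| = 17.60 ✗.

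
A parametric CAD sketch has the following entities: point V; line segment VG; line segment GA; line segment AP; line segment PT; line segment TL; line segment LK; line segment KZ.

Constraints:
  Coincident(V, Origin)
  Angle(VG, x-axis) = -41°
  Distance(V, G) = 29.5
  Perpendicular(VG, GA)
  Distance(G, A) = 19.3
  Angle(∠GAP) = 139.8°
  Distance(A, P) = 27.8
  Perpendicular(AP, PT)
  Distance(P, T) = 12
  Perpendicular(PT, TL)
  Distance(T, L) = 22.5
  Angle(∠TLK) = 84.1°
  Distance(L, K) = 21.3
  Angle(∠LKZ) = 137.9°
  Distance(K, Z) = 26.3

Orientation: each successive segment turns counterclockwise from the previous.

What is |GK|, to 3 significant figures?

31.0

PT ⟂ TL, so TL runs at -90.8°; with |TL| = 22.5, L = (23.0, 0.679). ∠TLK = 84.1° gives LK at 5.10° from the x-axis; with |LK| = 21.3, K = (44.2, 2.57). Then |GK| = |K − G| = 31.0.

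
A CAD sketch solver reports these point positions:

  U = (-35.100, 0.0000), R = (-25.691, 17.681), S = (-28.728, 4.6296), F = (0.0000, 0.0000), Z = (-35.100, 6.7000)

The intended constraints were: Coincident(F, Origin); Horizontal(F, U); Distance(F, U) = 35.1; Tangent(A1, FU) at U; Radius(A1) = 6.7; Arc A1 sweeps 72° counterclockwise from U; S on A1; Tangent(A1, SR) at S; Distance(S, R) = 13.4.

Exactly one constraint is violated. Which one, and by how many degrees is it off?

Tangent(A1, SR) at S — off by 4.90°.

F = (0.00, 0.00) ✓; F.y = 0.00, U.y = 0.00 ✓; |FU| = 35.10 ✓; ∠(ZU, UF) = 90.00° ✓; |ZU| = 6.700 ✓; bearing(Z→S) − bearing(Z→U) = 72.00° ✓; |ZS| = 6.700 ✓; ∠(ZS, SR) = 85.10° ✗; |SR| = 13.40 ✓.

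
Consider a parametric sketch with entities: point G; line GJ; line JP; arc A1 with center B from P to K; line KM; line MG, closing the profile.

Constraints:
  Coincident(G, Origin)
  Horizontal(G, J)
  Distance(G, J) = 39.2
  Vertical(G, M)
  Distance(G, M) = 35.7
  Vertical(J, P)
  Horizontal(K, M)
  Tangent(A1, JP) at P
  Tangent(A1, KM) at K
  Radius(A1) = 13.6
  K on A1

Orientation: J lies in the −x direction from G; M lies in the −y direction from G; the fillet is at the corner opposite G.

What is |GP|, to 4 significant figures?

45.00

G is at the origin; G and J share the same y with |GJ| = 39.2 and J on the −x side, so J = (-39.20, 0.000). G and M share the same x with |GM| = 35.7 and M on the −y side, so M = (0.000, -35.70). The virtual corner opposite G is at (-39.20, -35.70). The tangent condition forces BP to be normal to JP and tangency of A1 to KM means the radius BK is perpendicular to KM, with radius 13.6, so the center B sits 13.6 in from both sides at B = (-25.60, -22.10). That places the tangent points at P = (-39.20, -22.10) on JP and K = (-25.60, -35.70) on KM. Then |GP| = |P − G| = 45.00.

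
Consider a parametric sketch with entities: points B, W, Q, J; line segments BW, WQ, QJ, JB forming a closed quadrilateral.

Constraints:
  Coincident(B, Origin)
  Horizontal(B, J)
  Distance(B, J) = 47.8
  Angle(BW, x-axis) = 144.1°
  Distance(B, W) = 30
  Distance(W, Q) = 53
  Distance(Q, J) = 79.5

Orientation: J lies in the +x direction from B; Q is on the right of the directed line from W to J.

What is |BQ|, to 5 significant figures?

42.426

B is at the origin; BJ is horizontal with |BJ| = 47.8 and J in +x, so J = (47.8, 0). BW runs at 144.1° with |BW| = 30.0, so W = (-24.301, 17.591). Q is determined by |WQ| = 53.0 and |QJ| = 79.5 together: it lies at the intersection of circle(W, 53.0) and circle(J, 79.5). With |WJ| = 74.216, the foot of the radical line on WJ is 13.453 from W and the perpendicular offset is √(53.0² − 13.453²) = 51.264. Taking the right-of-WJ solution: Q = (-23.383, -35.401).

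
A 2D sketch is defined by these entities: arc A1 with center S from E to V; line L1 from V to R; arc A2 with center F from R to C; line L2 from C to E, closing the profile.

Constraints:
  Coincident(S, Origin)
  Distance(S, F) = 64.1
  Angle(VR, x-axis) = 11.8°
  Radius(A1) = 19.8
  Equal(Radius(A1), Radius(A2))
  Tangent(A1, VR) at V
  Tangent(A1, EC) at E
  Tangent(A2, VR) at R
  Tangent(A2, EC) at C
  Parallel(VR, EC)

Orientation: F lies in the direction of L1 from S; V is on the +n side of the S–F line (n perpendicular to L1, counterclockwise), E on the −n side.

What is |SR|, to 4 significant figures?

67.09

The slot axis is L1's direction at 11.8°, so u = (cos 11.8°, sin 11.8°) = (0.9789, 0.2045) and n = (−sin 11.8°, cos 11.8°) = (-0.2045, 0.9789). S is at the origin and F lies 64.1 along u from S, so F = 64.1·u = (62.75, 13.11). Tangency of A1 to both parallel lines with radius 19.8 puts V and E at S ± 19.8·n: V = (-4.049, 19.38), E = (4.049, -19.38). Equal radii place R and C the same way about F: R = F + 19.8·n = (58.70, 32.49), C = F − 19.8·n = (66.79, -6.273). Then |SR| = |R − S| = 67.09.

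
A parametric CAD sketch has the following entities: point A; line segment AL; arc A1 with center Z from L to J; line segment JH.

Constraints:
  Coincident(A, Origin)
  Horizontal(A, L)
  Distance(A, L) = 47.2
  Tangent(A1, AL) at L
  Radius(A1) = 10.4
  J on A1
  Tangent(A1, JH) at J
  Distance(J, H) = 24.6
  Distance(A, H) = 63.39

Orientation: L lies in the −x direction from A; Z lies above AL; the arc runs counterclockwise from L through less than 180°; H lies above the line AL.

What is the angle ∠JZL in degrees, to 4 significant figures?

122.5°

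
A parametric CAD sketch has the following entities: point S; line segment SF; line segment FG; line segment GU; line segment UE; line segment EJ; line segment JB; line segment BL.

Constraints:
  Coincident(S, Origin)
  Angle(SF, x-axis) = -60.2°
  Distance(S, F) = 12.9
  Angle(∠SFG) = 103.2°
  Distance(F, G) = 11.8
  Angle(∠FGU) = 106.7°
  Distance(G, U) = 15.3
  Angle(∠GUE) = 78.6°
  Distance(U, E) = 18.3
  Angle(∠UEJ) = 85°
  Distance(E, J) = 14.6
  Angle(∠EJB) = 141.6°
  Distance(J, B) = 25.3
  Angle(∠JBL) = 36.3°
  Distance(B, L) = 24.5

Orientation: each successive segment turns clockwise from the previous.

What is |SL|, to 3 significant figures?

16.9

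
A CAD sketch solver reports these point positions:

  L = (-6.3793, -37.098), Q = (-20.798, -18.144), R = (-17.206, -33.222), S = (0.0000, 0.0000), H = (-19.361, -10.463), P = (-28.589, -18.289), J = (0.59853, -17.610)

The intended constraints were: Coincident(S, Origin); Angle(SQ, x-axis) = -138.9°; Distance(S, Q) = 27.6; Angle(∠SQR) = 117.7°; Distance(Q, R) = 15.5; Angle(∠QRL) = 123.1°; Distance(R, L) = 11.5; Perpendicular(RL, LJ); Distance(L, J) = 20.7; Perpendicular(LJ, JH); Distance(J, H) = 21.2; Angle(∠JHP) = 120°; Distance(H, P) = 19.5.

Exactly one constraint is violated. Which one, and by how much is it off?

Distance(H, P) = 19.5 — off by 7.40.

S = (0.00, 0.00) ✓; SQ at -138.9° ✓; |SQ| = 27.60 ✓; ∠SQR = 117.7° ✓; |QR| = 15.50 ✓; ∠QRL = 123.1° ✓; |RL| = 11.50 ✓; ∠(RL, LJ) = 90.00° ✓; |LJ| = 20.70 ✓; ∠(LJ, JH) = 90.00° ✓; |JH| = 21.20 ✓; ∠JHP = 120.0° ✓; |HP| = 12.10 ✗.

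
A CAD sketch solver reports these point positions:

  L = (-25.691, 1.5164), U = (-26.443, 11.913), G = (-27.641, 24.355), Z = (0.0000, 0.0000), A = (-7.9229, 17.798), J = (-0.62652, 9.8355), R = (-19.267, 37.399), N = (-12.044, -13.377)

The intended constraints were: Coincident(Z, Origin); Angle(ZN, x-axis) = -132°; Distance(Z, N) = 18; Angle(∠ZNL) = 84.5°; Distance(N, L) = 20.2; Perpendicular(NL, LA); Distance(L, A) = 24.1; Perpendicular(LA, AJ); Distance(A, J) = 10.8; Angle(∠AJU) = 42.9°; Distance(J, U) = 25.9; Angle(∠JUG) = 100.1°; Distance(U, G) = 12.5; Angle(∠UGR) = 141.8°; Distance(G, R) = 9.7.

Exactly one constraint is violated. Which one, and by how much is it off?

Distance(G, R) = 9.7 — off by 5.80.

Z = (0.00, 0.00) ✓; ZN at -132.0° ✓; |ZN| = 18.00 ✓; ∠ZNL = 84.50° ✓; |NL| = 20.20 ✓; ∠(NL, LA) = 90.00° ✓; |LA| = 24.10 ✓; ∠(LA, AJ) = 90.00° ✓; |AJ| = 10.80 ✓; ∠AJU = 42.90° ✓; |JU| = 25.90 ✓; ∠JUG = 100.1° ✓; |UG| = 12.50 ✓; ∠UGR = 141.8° ✓; |GR| = 15.50 ✗.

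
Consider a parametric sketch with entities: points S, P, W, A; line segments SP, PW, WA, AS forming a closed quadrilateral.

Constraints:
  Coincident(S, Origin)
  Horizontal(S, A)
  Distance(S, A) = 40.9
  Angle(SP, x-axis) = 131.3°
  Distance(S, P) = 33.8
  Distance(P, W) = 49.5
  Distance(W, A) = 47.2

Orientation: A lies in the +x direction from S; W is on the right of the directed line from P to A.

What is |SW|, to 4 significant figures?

19.84

S is at the origin; SA is horizontal with |SA| = 40.9 and A in +x, so A = (40.9, 0). SP runs at 131.3° with |SP| = 33.8, so P = (-22.31, 25.39). W is determined by |PW| = 49.5 and |WA| = 47.2 together: it lies at the intersection of circle(P, 49.5) and circle(A, 47.2). With |PA| = 68.12, the foot of the radical line on PA is 35.69 from P and the perpendicular offset is √(49.5² − 35.69²) = 34.30. Taking the right-of-PA solution: W = (-1.975, -19.74).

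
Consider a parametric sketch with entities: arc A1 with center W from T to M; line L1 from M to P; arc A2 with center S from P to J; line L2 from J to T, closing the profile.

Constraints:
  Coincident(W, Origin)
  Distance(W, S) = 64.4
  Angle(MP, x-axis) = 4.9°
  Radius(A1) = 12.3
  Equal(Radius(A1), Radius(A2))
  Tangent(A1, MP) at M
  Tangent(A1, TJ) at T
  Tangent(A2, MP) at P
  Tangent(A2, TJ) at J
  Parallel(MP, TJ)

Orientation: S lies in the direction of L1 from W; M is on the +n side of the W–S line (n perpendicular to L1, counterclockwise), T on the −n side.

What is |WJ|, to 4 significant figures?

65.56

The slot axis is L1's direction at 4.9°, so u = (cos 4.9°, sin 4.9°) = (0.9963, 0.08542) and n = (−sin 4.9°, cos 4.9°) = (-0.08542, 0.9963). W is at the origin and S lies 64.4 along u from W, so S = 64.4·u = (64.16, 5.501). Tangency of A1 to both parallel lines with radius 12.3 puts M and T at W ± 12.3·n: M = (-1.051, 12.26), T = (1.051, -12.26). Equal radii place P and J the same way about S: P = S + 12.3·n = (63.11, 17.76), J = S − 12.3·n = (65.22, -6.754). Then |WJ| = |J − W| = 65.56.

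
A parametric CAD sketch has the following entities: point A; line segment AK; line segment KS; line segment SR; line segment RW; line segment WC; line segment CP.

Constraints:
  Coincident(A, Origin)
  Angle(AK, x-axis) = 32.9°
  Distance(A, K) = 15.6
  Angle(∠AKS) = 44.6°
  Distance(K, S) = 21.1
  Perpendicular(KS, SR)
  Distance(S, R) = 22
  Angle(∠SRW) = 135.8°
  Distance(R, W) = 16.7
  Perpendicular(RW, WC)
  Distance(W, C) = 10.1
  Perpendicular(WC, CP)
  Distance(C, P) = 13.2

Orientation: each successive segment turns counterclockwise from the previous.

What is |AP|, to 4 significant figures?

6.522

A is at the origin; AK runs at 32.9° with length 15.6, so K = (13.10, 8.474). ∠AKS = 44.6° gives KS at 168.3° from the x-axis; with |KS| = 21.1, S = (-7.564, 12.75). KS is perpendicular to SR, so SR runs at -101.7°; with |SR| = 22.0, R = (-12.02, -8.791). ∠SRW = 135.8° gives RW at -57.50° from the x-axis; with |RW| = 16.7, W = (-3.052, -22.88). RW is perpendicular to WC, so WC runs at 32.50°; with |WC| = 10.1, C = (5.466, -17.45). WC ⟂ CP, so CP runs at 122.5°; with |CP| = 13.2, P = (-1.626, -6.316). Then |AP| = |P − A| = 6.522.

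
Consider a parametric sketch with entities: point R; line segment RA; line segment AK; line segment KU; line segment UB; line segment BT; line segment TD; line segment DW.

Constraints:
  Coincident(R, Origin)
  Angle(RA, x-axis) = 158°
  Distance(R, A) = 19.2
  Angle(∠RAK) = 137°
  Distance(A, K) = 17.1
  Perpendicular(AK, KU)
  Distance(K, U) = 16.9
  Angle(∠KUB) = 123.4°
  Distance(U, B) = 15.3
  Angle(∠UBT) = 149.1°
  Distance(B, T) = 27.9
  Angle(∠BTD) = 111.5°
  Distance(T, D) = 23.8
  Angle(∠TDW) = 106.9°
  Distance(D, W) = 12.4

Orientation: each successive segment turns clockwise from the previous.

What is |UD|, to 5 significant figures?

51.762

∠UBT = 149.1° gives BT at -62.500° from the x-axis; with |BT| = 27.9, T = (16.202, -2.9320). ∠BTD = 111.5° gives TD at -131.00° from the x-axis; with |TD| = 23.8, D = (0.58790, -20.894). Then |UD| = |D − U| = 51.762.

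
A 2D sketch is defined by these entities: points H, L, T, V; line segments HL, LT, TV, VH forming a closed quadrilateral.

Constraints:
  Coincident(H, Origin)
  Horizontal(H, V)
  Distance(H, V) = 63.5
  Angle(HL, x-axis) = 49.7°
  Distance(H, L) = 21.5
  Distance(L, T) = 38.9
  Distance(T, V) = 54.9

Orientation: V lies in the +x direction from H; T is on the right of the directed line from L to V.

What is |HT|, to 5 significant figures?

26.199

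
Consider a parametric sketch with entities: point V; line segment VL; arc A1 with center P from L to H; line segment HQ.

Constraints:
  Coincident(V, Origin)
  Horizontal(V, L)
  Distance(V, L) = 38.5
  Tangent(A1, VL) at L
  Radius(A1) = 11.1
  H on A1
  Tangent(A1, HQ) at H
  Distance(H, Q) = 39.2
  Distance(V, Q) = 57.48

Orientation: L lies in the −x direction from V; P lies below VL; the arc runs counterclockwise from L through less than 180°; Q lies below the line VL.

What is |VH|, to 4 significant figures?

50.87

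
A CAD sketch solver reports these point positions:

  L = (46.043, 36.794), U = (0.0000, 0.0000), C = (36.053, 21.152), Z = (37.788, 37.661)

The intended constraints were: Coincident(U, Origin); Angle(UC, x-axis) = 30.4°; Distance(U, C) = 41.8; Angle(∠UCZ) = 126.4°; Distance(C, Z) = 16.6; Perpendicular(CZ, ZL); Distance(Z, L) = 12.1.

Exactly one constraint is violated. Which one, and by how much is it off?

Distance(Z, L) = 12.1 — off by 3.80.

U = (0.00, 0.00) ✓; UC at 30.40° ✓; |UC| = 41.80 ✓; ∠UCZ = 126.4° ✓; |CZ| = 16.60 ✓; ∠(CZ, ZL) = 90.00° ✓; |ZL| = 8.300 ✗.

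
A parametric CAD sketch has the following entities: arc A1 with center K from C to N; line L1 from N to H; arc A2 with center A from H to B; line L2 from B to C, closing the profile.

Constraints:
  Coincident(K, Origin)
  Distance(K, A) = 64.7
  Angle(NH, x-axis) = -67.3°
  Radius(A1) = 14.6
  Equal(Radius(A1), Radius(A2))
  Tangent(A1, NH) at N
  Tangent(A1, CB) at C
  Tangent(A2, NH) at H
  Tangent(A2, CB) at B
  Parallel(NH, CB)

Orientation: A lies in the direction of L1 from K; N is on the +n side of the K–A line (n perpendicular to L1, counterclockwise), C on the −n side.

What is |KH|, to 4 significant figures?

66.33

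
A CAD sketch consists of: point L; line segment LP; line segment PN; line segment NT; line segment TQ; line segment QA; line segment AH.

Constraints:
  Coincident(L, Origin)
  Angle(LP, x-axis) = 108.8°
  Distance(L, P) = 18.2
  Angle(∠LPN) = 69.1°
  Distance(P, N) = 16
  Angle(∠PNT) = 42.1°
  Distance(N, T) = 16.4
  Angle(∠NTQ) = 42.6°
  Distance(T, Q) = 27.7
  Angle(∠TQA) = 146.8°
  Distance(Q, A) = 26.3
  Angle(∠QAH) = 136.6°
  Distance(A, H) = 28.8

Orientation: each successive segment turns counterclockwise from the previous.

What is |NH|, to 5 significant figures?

54.259

L is at the origin; LP runs at 108.8° with length 18.2, so P = (-5.8652, 17.229). ∠LPN = 69.1° gives PN at -140.30° from the x-axis; with |PN| = 16.0, N = (-18.176, 7.0087). ∠PNT = 42.1° gives NT at -2.4000° from the x-axis; with |NT| = 16.4, T = (-1.7900, 6.3220). ∠NTQ = 42.6° gives TQ at 135.00° from the x-axis; with |TQ| = 27.7, Q = (-21.377, 25.909). ∠TQA = 146.8° gives QA at 168.20° from the x-axis; with |QA| = 26.3, A = (-47.121, 31.287). ∠QAH = 136.6° gives AH at -148.40° from the x-axis; with |AH| = 28.8, H = (-71.651, 16.196). Then |NH| = |H − N| = 54.259.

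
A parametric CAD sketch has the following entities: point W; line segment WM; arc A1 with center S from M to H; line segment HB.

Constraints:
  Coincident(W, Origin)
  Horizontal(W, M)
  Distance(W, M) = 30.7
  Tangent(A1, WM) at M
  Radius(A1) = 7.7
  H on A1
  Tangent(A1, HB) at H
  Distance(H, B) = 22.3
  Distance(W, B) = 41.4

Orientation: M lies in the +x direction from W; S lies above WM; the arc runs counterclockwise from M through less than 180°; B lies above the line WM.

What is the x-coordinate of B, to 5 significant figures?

27.376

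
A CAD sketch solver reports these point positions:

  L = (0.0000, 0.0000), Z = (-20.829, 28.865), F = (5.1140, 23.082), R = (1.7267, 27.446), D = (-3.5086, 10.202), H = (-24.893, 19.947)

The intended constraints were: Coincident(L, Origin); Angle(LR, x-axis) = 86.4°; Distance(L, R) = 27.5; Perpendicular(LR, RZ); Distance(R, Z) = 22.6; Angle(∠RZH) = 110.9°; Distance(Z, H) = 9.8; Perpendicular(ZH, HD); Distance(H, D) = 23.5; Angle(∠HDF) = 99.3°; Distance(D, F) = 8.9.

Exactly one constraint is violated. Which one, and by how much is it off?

Distance(D, F) = 8.9 — off by 6.60.

L = (0.00, 0.00) ✓; LR at 86.40° ✓; |LR| = 27.50 ✓; ∠(LR, RZ) = 90.00° ✓; |RZ| = 22.60 ✓; ∠RZH = 110.9° ✓; |ZH| = 9.800 ✓; ∠(ZH, HD) = 90.00° ✓; |HD| = 23.50 ✓; ∠HDF = 99.30° ✓; |DF| = 15.50 ✗.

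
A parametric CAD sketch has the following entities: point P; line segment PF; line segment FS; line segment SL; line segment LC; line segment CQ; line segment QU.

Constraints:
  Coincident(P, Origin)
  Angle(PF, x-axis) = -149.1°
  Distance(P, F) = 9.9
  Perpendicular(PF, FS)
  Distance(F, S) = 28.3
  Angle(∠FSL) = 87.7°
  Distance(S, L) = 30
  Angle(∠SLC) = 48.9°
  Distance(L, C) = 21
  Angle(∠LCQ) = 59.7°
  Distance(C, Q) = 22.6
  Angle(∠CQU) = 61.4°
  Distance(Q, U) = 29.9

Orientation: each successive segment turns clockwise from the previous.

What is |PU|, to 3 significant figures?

39.4

P is at the origin; PF runs at -149.1° with length 9.9, so F = (-8.49, -5.08). PF ⟂ FS, so FS runs at 121°; with |FS| = 28.3, S = (-23.0, 19.2). ∠FSL = 87.7° gives SL at 28.6° from the x-axis; with |SL| = 30.0, L = (3.31, 33.6). ∠SLC = 48.9° gives LC at -103° from the x-axis; with |LC| = 21.0, C = (-1.23, 13.1). ∠LCQ = 59.7° gives CQ at 137° from the x-axis; with |CQ| = 22.6, Q = (-17.8, 28.4). ∠CQU = 61.4° gives QU at 18.6° from the x-axis; with |QU| = 29.9, U = (10.5, 37.9). Then |PU| = |U − P| = 39.4.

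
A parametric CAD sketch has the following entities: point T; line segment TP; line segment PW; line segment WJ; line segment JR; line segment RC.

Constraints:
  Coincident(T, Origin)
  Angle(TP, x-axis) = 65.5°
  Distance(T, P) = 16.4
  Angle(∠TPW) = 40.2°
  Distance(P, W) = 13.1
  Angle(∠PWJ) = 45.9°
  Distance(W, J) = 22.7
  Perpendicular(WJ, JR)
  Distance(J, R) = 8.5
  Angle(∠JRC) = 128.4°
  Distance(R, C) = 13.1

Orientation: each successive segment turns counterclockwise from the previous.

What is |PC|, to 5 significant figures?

7.9543

T is at the origin; TP runs at 65.5° with length 16.4, so P = (6.8010, 14.923). ∠TPW = 40.2° gives PW at -154.70° from the x-axis; with |PW| = 13.1, W = (-5.0425, 9.3250). ∠PWJ = 45.9° gives WJ at -20.600° from the x-axis; with |WJ| = 22.7, J = (16.206, 1.3382). The perpendicularity gives JR at right angles to WJ, so JR runs at 69.400°; with |JR| = 8.5, R = (19.197, 9.2947). ∠JRC = 128.4° gives RC at 121.00° from the x-axis; with |RC| = 13.1, C = (12.450, 20.524). Then |PC| = |C − P| = 7.9543.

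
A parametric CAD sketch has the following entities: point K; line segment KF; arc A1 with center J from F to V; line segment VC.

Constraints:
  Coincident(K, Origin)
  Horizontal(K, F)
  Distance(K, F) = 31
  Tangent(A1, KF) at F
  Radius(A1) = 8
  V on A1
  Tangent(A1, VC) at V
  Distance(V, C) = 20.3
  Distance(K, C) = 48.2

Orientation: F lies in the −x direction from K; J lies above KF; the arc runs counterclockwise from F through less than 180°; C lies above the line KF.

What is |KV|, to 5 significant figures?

28.534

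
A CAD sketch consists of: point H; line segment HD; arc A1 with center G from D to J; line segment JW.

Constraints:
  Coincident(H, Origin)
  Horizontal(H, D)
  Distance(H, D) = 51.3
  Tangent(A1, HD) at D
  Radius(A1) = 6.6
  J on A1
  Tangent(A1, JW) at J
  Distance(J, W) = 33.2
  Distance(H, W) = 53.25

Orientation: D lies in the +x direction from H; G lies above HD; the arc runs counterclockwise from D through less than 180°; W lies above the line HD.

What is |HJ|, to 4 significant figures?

57.65

Checks: |GJ| = 6.600 ✓; ∠(GJ, JW) = 90.00° ✓; |JW| = 33.20 ✓; |HW| = 53.25 ✓.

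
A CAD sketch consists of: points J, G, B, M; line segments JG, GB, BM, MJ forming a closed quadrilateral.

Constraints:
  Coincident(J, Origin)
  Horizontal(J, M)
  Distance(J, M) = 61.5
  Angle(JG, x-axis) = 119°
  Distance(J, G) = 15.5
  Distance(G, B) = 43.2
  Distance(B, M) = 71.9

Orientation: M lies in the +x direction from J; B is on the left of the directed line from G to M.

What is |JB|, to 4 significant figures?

53.47

J is at the origin; J and M share the same y with |JM| = 61.5 and M in +x, so M = (61.5, 0). JG runs at 119.0° with |JG| = 15.5, so G = (-7.515, 13.56). B is determined by |GB| = 43.2 and |BM| = 71.9 together: it lies at the intersection of circle(G, 43.2) and circle(M, 71.9). With |GM| = 70.33, the foot of the radical line on GM is 11.68 from G and the perpendicular offset is √(43.2² − 11.68²) = 41.59. Taking the left-of-GM solution: B = (11.97, 52.12).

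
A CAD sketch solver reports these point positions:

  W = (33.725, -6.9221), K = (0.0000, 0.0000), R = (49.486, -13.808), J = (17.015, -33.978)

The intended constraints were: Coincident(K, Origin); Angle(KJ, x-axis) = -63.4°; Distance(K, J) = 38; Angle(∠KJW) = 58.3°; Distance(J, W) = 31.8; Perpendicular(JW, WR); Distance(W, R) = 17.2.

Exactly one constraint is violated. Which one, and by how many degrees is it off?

Perpendicular(JW, WR) — off by 8.10°.

K = (0.00, 0.00) ✓; KJ at -63.40° ✓; |KJ| = 38.00 ✓; ∠KJW = 58.30° ✓; |JW| = 31.80 ✓; ∠(JW, WR) = 81.90° ✗; |WR| = 17.20 ✓.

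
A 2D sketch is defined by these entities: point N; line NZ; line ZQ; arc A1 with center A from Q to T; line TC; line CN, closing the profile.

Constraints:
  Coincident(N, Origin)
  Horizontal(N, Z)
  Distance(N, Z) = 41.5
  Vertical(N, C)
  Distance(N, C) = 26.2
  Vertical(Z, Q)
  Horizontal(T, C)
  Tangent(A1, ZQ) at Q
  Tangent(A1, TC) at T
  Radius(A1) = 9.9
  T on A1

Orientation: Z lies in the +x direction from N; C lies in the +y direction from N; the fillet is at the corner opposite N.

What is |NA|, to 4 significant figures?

35.56

N is at the origin; NZ is horizontal with |NZ| = 41.5 and Z on the +x side, so Z = (41.50, 0.000). N and C share the same x with |NC| = 26.2 and C on the +y side, so C = (0.000, 26.20). The virtual corner opposite N is at (41.50, 26.20). Tangency of A1 to ZQ means the radius AQ is perpendicular to ZQ and tangency of A1 to TC means the radius AT is perpendicular to TC, with radius 9.9, so the center A sits 9.9 in from both sides at A = (31.60, 16.30). Then |NA| = |A − N| = 35.56.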